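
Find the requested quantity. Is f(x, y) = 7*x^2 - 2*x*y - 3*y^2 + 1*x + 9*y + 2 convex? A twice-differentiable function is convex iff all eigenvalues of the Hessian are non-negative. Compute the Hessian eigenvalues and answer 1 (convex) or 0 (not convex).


The Hessian of f(x,y) = 7*x^2 - 2*x*y - 3*y^2 + 1*x + 9*y + 2 is:
H = [[14, -2], [-2, -6]]
Trace = 14 - 6 = 8
Determinant = 14*-6 - (-2)^2 = -88
Discriminant = (8)^2 - 4*-88 = 416.0
Eigenvalues: lambda_1 = -6.198, lambda_2 = 14.198
The function is not convex.

0


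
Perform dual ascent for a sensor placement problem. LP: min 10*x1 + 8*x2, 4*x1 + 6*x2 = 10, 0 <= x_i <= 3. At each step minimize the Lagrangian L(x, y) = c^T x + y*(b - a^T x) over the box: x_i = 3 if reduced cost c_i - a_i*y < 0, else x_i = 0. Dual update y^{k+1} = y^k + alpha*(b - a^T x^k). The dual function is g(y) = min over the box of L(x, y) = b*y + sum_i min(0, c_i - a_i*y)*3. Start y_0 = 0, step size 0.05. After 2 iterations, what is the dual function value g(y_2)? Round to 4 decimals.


Dual ascent for LP: min 10*x1 + 8*x2, 4*x1 + 6*x2 = 10, 0 <= x_i <= 3
Step 1: y^k = 0.0, reduced costs: (10.0, 8.0)
  x^k = (0.0, 0.0), subgradient = b - a^T x = 10.0
  y^{k+1} = 0.0 + 0.05*10.0 = 0.5
Step 2: y^k = 0.5, reduced costs: (8.0, 5.0)
  x^k = (0.0, 0.0), subgradient = b - a^T x = 10.0
  y^{k+1} = 0.5 + 0.05*10.0 = 1.0
Dual objective at y_2 = 1.0: reduced costs (6.0, 2.0), box minimizer x = (0.0, 0.0)
g(y_2) = b*y + (c1 - a1*y)*x1 + (c2 - a2*y)*x2 = 10*1.0 + 6.0*0.0 + 2.0*0.0 = 10.0 + 0.0 + 0.0 = 10.0


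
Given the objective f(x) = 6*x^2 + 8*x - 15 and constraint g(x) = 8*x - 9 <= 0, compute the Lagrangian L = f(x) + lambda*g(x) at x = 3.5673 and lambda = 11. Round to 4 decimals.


Step 1: Evaluate f(x).
f(3.5673) = 6*3.5673^2 + 8*3.5673 - 15 = 89.8922
Step 2: Evaluate g(x).
g(3.5673) = 8*3.5673 - 9 = 19.5384
Step 3: Compute Lagrangian.
L = 89.8922 + 11*19.5384 = 304.8146


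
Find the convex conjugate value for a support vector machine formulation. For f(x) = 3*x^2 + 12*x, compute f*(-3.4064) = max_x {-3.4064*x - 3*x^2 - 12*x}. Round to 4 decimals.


f*(y) = sup_x {y*x - a*x^2 - b*x} = sup_x {(y-b)*x - a*x^2}
FOC: (y - b) - 2a*x = 0 => x* = (y - b)/(2a)
x* = (-3.4064 - 12)/(2*3) = -2.5677
f*(-3.4064) = (y-b)^2/(4a) = (-3.4064 - 12)^2/(4*3)
= 237.3572/12 = 19.7798


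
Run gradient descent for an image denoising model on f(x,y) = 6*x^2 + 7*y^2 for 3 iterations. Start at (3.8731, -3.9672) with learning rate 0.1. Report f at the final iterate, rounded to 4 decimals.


Gradient descent on f(x,y) = 6*x^2 + 7*y^2.
Starting point: (3.8731, -3.9672), alpha = 0.1
Step 1: grad_x = 2*6*3.8731 = 46.4772, grad_y = 2*7*-3.9672 = -55.5408
  x_1 = 3.8731 - 0.1*46.4772 = -0.7746
  y_1 = -3.9672 - 0.1*-55.5408 = 1.5869
Step 2: grad_x = 2*6*-0.7746 = -9.2954, grad_y = 2*7*1.5869 = 22.2163
  x_2 = -0.7746 - 0.1*-9.2954 = 0.1549
  y_2 = 1.5869 - 0.1*22.2163 = -0.6348
Step 3: grad_x = 2*6*0.1549 = 1.8591, grad_y = 2*7*-0.6348 = -8.8865
  x_3 = 0.1549 - 0.1*1.8591 = -0.031
  y_3 = -0.6348 - 0.1*-8.8865 = 0.2539
f(-0.031, 0.2539) = 6*(-0.031)^2 + 7*0.2539^2 = 0.457


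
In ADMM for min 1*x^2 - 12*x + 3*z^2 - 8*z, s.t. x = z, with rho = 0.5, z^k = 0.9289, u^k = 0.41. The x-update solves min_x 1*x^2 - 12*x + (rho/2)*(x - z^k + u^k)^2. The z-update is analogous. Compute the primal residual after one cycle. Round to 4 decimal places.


ADMM iteration with rho = 0.5, z^k = 0.9289, u^k = 0.41
Step 1: x-update.
Minimize 1*x^2 - 12*x + (0.5/2)*(x - 0.9289 + 0.41)^2
FOC: (2*1 + 0.5)*x = 12 + 0.5*(0.9289 - 0.41)
x^{k+1} = 4.9038
Step 2: z-update.
Minimize 3*z^2 - 8*z + (0.5/2)*(4.9038 - z + 0.41)^2
FOC: (2*3 + 0.5)*z = 8 + 0.5*(4.9038 + 0.41)
z^{k+1} = 1.6395
Step 3: u-update.
u^{k+1} = 0.41 + 4.9038 - 1.6395 = 3.6743
Step 4: Primal residual = |4.9038 - 1.6395| = 3.2643


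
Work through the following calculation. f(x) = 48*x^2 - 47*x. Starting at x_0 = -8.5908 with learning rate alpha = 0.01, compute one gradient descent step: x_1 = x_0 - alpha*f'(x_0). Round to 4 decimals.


We compute the gradient at x_0 and apply the update.
f'(x) = 96*x - 47
f'(-8.5908) = 96*-8.5908 - 47 = -871.7168
x_1 = -8.5908 - 0.01*-871.7168 = 0.1264


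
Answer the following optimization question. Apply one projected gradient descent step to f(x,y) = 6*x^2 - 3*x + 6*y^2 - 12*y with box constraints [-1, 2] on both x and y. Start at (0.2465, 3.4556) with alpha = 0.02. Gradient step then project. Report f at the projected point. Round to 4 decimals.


Step 1: Compute gradient at (0.2465, 3.4556).
grad_x = 2*6*0.2465 - 3 = -0.042
grad_y = 2*6*3.4556 - 12 = 29.4672
Step 2: Gradient step.
x_raw = 0.2465 - 0.02*-0.042 = 0.2473
y_raw = 3.4556 - 0.02*29.4672 = 2.8663
Step 3: Project onto [-1, 2].
x_proj = clip(0.2473) = 0.2473
y_proj = clip(2.8663) = 2.0
Step 4: Evaluate f.
f(0.2473, 2.0) = -0.375


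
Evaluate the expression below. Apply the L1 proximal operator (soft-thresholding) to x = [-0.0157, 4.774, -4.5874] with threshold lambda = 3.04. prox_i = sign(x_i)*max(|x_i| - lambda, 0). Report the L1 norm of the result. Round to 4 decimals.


Soft-thresholding with lambda = 3.04:
prox(-0.0157) = sign(-0.0157)*max(|-0.0157| - 3.04, 0) = 0.0
prox(4.774) = sign(4.774)*max(|4.774| - 3.04, 0) = 1.734
prox(-4.5874) = sign(-4.5874)*max(|-4.5874| - 3.04, 0) = -1.5474
prox(x) = [0.0, 1.734, -1.5474]
||prox(x)||_1 = 0.0 + 1.734 + 1.5474 = 3.2814


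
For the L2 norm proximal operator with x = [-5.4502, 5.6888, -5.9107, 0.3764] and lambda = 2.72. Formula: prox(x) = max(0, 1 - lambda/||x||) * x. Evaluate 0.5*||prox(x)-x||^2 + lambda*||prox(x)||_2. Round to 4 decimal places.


Step 1: Compute ||x||.
||x|| = 9.8562
Step 2: Compute scaling factor.
scale = max(0, 1 - 2.72/9.8562) = 0.724
Step 3: prox(x) = [-3.9461, 4.1189, -4.2795, 0.2725]
||prox(x)|| = 7.1362
Step 4: Proximal objective.
0.5*||prox-x||^2 = 3.6992
lambda*||prox|| = 19.4105
Total = 23.1097


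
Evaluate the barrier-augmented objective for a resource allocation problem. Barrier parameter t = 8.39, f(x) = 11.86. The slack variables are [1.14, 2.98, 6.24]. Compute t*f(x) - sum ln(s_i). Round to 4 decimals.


Step 1: Compute log-barrier.
ln values: [0.131, 1.0919, 1.831]
phi = -(0.131 + 1.0919 + 1.831) = -3.0539
Step 2: Compute augmented objective.
t*f(x) = 8.39*11.86 = 99.5054
Total = 99.5054 - 3.0539 = 96.4515


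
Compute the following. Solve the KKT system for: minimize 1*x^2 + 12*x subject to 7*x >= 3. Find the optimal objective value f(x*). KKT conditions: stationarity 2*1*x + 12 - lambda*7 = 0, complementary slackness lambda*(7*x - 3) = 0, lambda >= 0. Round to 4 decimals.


Step 1: Try lambda = 0 (constraint inactive).
x_unc = -12/(2*1) = -6.0
Check: 7*-6.0 = -42.0 < 3 -- violated!
Step 2: Constraint must be active: 7*x = 3
x* = 3/7 = 0.4286 (rounded; the exact value 3/7 is used below)
lambda = (2*1*(3/7) + 12)/7 = 1.8367
Step 3: Compute optimal value.
f(x*) = 1*(3/7)^2 + 12*(3/7) = 5.3265


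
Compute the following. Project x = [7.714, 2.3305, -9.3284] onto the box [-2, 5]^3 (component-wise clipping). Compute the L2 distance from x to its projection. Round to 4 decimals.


Project each component onto [-2, 5].
clip(7.714) = 5.0, clip(2.3305) = 2.3305, clip(-9.3284) = -2.0
Projection = [5.0, 2.3305, -2.0]
Squared diffs: [7.3658, 0.0, 53.7054]
Distance = sqrt(61.0712) = 7.8148


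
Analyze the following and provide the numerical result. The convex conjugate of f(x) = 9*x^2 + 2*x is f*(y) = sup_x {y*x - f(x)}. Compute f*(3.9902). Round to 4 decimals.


f*(y) = sup_x {y*x - a*x^2 - b*x} = sup_x {(y-b)*x - a*x^2}
FOC: (y - b) - 2a*x = 0 => x* = (y - b)/(2a)
x* = (3.9902 - 2)/(2*9) = 0.1106
f*(3.9902) = (y-b)^2/(4a) = (3.9902 - 2)^2/(4*9)
= 3.9609/36 = 0.11


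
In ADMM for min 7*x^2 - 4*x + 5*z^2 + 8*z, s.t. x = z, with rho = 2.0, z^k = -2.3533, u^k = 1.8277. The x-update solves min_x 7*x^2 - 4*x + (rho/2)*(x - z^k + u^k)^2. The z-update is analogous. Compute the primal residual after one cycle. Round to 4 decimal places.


ADMM iteration with rho = 2.0, z^k = -2.3533, u^k = 1.8277
Step 1: x-update.
Minimize 7*x^2 - 4*x + (2.0/2)*(x + 2.3533 + 1.8277)^2
FOC: (2*7 + 2.0)*x = 4 + 2.0*(-2.3533 - 1.8277)
x^{k+1} = -0.2726
Step 2: z-update.
Minimize 5*z^2 + 8*z + (2.0/2)*(-0.2726 - z + 1.8277)^2
FOC: (2*5 + 2.0)*z = -8 + 2.0*(-0.2726 + 1.8277)
z^{k+1} = -0.4075
Step 3: u-update.
u^{k+1} = 1.8277 - 0.2726 + 0.4075 = 1.9626
Step 4: Primal residual = |-0.2726 + 0.4075| = 0.1349


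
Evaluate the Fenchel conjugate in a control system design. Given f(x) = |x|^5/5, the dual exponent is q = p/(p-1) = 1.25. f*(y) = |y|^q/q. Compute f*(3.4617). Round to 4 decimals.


The conjugate exponent q satisfies 1/p + 1/q = 1.
p = 5, so q = 5/(5 - 1) = 1.25
|y|^q = 3.4617^1.25 = 4.7218
f*(3.4617) = 4.7218 / 1.25 = 3.7775


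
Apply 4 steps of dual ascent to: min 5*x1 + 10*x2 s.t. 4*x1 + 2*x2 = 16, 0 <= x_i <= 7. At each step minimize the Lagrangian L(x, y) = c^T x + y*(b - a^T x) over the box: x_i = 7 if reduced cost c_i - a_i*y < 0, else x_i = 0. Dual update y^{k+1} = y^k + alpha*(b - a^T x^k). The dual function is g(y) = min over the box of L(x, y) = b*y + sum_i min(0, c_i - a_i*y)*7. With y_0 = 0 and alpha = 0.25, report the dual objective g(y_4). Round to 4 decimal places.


Dual ascent for LP: min 5*x1 + 10*x2, 4*x1 + 2*x2 = 16, 0 <= x_i <= 7
Step 1: y^k = 0.0, reduced costs: (5.0, 10.0)
  x^k = (0.0, 0.0), subgradient = b - a^T x = 16.0
  y^{k+1} = 0.0 + 0.25*16.0 = 4.0
Step 2: y^k = 4.0, reduced costs: (-11.0, 2.0)
  x^k = (7.0, 0.0), subgradient = b - a^T x = -12.0
  y^{k+1} = 4.0 + 0.25*-12.0 = 1.0
Step 3: y^k = 1.0, reduced costs: (1.0, 8.0)
  x^k = (0.0, 0.0), subgradient = b - a^T x = 16.0
  y^{k+1} = 1.0 + 0.25*16.0 = 5.0
Step 4: y^k = 5.0, reduced costs: (-15.0, 0.0)
  x^k = (7.0, 0.0), subgradient = b - a^T x = -12.0
  y^{k+1} = 5.0 + 0.25*-12.0 = 2.0
Dual objective at y_4 = 2.0: reduced costs (-3.0, 6.0), box minimizer x = (7.0, 0.0)
g(y_4) = b*y + (c1 - a1*y)*x1 + (c2 - a2*y)*x2 = 16*2.0 + (-3.0)*7.0 + 6.0*0.0 = 32.0 - 21.0 + 0.0 = 11.0


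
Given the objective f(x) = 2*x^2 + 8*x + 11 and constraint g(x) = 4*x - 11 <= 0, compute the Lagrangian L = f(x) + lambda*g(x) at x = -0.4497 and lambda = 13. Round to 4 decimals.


Step 1: Evaluate f(x).
f(-0.4497) = 2*(-0.4497)^2 + 8*(-0.4497) + 11 = 7.8069
Step 2: Evaluate g(x).
g(-0.4497) = 4*-0.4497 - 11 = -12.7988
Step 3: Compute Lagrangian.
L = 7.8069 + 13*-12.7988 = -158.5775


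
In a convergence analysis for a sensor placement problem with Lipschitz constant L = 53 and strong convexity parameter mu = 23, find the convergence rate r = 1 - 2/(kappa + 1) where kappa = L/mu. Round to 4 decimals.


Step 1: Compute the condition number.
kappa = L/mu = 53/23 = 2.3043
Step 2: Compute the convergence rate.
r = 1 - 2/(kappa + 1) = 1 - 2*mu/(L + mu) = (L - mu)/(L + mu) = 30/76 = 0.3947


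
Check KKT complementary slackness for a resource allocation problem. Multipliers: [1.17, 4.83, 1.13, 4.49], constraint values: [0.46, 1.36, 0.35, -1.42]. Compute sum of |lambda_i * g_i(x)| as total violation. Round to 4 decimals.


KKT complementary slackness check:
lambda_1 * g_1 = 1.17 * 0.46 = 0.5382
lambda_2 * g_2 = 4.83 * 1.36 = 6.5688
lambda_3 * g_3 = 1.13 * 0.35 = 0.3955
lambda_4 * g_4 = 4.49 * -1.42 = -6.3758
Total violation = 0.5382 + 6.5688 + 0.3955 + 6.3758 = 13.8783


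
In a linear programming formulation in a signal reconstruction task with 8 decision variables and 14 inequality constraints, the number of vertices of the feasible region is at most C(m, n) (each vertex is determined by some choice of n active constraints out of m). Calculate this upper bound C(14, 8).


Each vertex corresponds to some choice of n active constraints out of m, so the number of vertices is at most C(m, n) = m! / (n!(m-n)!).
m = 14, n = 8
Numerator: 14 * 13 * 12 * 11 * 10 * 9 * 8 * 7
Denominator: 8! = 40320
C(14, 8) = 3003


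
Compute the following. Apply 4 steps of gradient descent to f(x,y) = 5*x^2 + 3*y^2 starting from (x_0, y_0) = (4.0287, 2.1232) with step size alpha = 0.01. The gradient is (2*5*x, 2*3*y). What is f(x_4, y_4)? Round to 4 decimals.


Gradient descent on f(x,y) = 5*x^2 + 3*y^2.
Starting point: (4.0287, 2.1232), alpha = 0.01
Step 1: grad_x = 2*5*4.0287 = 40.287, grad_y = 2*3*2.1232 = 12.7392
  x_1 = 4.0287 - 0.01*40.287 = 3.6258
  y_1 = 2.1232 - 0.01*12.7392 = 1.9958
Step 2: grad_x = 2*5*3.6258 = 36.2583, grad_y = 2*3*1.9958 = 11.9748
  x_2 = 3.6258 - 0.01*36.2583 = 3.2632
  y_2 = 1.9958 - 0.01*11.9748 = 1.8761
Step 3: grad_x = 2*5*3.2632 = 32.6325, grad_y = 2*3*1.8761 = 11.2564
  x_3 = 3.2632 - 0.01*32.6325 = 2.9369
  y_3 = 1.8761 - 0.01*11.2564 = 1.7635
Step 4: grad_x = 2*5*2.9369 = 29.3692, grad_y = 2*3*1.7635 = 10.581
  x_4 = 2.9369 - 0.01*29.3692 = 2.6432
  y_4 = 1.7635 - 0.01*10.581 = 1.6577
f(2.6432, 1.6577) = 5*2.6432^2 + 3*1.6577^2 = 43.1771


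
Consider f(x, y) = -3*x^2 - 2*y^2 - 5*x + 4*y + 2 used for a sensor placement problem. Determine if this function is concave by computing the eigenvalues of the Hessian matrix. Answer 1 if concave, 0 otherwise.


The Hessian of f(x,y) = -3*x^2 - 2*y^2 - 5*x + 4*y + 2 is:
H = [[-6, 0], [0, -4]]
Trace = -6 - 4 = -10
Determinant = -6*-4 - (0)^2 = 24
Discriminant = (-10)^2 - 4*24 = 4.0
Eigenvalues: lambda_1 = -6.0, lambda_2 = -4.0
The function is concave.

1


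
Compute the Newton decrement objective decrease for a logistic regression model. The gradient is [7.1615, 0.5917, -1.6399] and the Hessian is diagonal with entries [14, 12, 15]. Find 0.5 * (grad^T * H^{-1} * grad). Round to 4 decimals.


Step 1: H is diagonal, so H^(-1) * g = [0.5115, 0.0493, -0.1093].
Step 2: g^T H^(-1) g = sum_i g_i^2 / H_ii
  = (7.1615)^2/14 + (0.5917)^2/12 + (-1.6399)^2/15
  = 3.6634 + 0.0292 + 0.1793 = 3.8718
Step 3: Objective decrease = 0.5 * g^T H^(-1) g = 1.9359


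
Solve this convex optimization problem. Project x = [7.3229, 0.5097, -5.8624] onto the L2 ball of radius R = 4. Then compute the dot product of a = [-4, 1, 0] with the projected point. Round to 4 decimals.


Step 1: Compute ||x|| (intermediates to 6 decimals).
||x|| = sqrt(7.3229^2 + 0.5097^2 + (-5.8624)^2) = 9.394274
Step 2: Project.
Since ||x|| > R, scale = R/||x|| = 4/9.394274 = 0.425791, proj(x) = scale * x
proj(x) = [3.118025, 0.217026, -2.496157]
Step 3: Dot product.
a^T * proj(x) = -4*3.118025 + 1*0.217026 + 0*(-2.496157) = -12.2551


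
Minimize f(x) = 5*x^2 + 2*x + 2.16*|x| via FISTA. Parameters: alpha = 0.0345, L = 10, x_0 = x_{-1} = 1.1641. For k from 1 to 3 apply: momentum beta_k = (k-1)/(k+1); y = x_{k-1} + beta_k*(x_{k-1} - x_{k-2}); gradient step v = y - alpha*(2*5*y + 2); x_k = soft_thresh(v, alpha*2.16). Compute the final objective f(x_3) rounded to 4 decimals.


FISTA on f(x) = 5*x^2 + 2*x + 2.16*|x|
L = 10, alpha = 0.0345
Iteration 1: beta = 0.0, y = 1.1641 + 0.0*(1.1641 - 1.1641) = 1.1641
  grad(y) = 13.641, v = y - alpha*grad = 0.6935
  prox(v) = soft_thresh(0.6935, 0.0745) = 0.619
Iteration 2: beta = 0.3333, y = 0.619 + 0.3333*(0.619 - 1.1641) = 0.4373
  grad(y) = 6.3725, v = y - alpha*grad = 0.2174
  prox(v) = soft_thresh(0.2174, 0.0745) = 0.1429
Iteration 3: beta = 0.5, y = 0.1429 + 0.5*(0.1429 - 0.619) = -0.0952
  grad(y) = 1.0484, v = y - alpha*grad = -0.1313
  prox(v) = soft_thresh(-0.1313, 0.0745) = -0.0568
f(x_3) = 5*(-0.0568)^2 + 2*(-0.0568) + 2.16*|-0.0568| = 0.0252


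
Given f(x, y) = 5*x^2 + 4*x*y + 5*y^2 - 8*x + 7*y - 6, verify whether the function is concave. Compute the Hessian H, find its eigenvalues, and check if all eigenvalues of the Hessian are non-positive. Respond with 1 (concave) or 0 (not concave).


The Hessian of f(x,y) = 5*x^2 + 4*x*y + 5*y^2 - 8*x + 7*y - 6 is:
H = [[10, 4], [4, 10]]
Trace = 10 + 10 = 20
Determinant = 10*10 - (4)^2 = 84
Discriminant = (20)^2 - 4*84 = 64.0
Eigenvalues: lambda_1 = 6.0, lambda_2 = 14.0
The function is not concave.

0


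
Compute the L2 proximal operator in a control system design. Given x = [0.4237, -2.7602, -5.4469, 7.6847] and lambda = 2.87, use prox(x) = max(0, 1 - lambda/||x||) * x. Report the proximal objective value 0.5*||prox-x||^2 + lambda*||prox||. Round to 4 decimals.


Step 1: Compute ||x||.
||x|| = 9.8245
Step 2: Compute scaling factor.
scale = max(0, 1 - 2.87/9.8245) = 0.7079
Step 3: prox(x) = [0.2999, -1.9539, -3.8557, 5.4398]
||prox(x)|| = 6.9545
Step 4: Proximal objective.
0.5*||prox-x||^2 = 4.1185
lambda*||prox|| = 19.9594
Total = 24.078


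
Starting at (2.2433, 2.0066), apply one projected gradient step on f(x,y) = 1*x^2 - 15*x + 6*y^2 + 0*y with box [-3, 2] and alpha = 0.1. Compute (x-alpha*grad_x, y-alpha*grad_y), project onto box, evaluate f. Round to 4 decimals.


Step 1: Compute gradient at (2.2433, 2.0066).
grad_x = 2*1*2.2433 - 15 = -10.5134
grad_y = 2*6*2.0066 + 0 = 24.0792
Step 2: Gradient step.
x_raw = 2.2433 - 0.1*-10.5134 = 3.2946
y_raw = 2.0066 - 0.1*24.0792 = -0.4013
Step 3: Project onto [-3, 2].
x_proj = clip(3.2946) = 2.0
y_proj = clip(-0.4013) = -0.4013
Step 4: Evaluate f.
f(2.0, -0.4013) = -25.0337


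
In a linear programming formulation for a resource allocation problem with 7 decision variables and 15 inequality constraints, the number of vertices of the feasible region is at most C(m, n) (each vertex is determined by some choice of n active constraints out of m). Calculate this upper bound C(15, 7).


Each vertex corresponds to some choice of n active constraints out of m, so the number of vertices is at most C(m, n) = m! / (n!(m-n)!).
m = 15, n = 7
Numerator: 15 * 14 * 13 * 12 * 11 * 10 * 9
Denominator: 7! = 5040
C(15, 7) = 6435


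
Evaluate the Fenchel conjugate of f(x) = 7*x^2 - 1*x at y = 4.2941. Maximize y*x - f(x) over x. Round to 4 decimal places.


f*(y) = sup_x {y*x - a*x^2 - b*x} = sup_x {(y-b)*x - a*x^2}
FOC: (y - b) - 2a*x = 0 => x* = (y - b)/(2a)
x* = (4.2941 + 1)/(2*7) = 0.3782
f*(4.2941) = (y-b)^2/(4a) = (4.2941 + 1)^2/(4*7)
= 28.0275/28 = 1.001


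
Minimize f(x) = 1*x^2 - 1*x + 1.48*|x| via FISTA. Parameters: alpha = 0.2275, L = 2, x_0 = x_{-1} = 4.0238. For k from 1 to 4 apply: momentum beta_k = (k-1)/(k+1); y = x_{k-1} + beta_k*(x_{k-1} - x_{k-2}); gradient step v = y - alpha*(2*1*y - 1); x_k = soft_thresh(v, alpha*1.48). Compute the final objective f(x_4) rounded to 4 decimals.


FISTA on f(x) = 1*x^2 - 1*x + 1.48*|x|
L = 2, alpha = 0.2275
Iteration 1: beta = 0.0, y = 4.0238 + 0.0*(4.0238 - 4.0238) = 4.0238
  grad(y) = 7.0476, v = y - alpha*grad = 2.4205
  prox(v) = soft_thresh(2.4205, 0.3367) = 2.0838
Iteration 2: beta = 0.3333, y = 2.0838 + 0.3333*(2.0838 - 4.0238) = 1.4371
  grad(y) = 1.8742, v = y - alpha*grad = 1.0107
  prox(v) = soft_thresh(1.0107, 0.3367) = 0.674
Iteration 3: beta = 0.5, y = 0.674 + 0.5*(0.674 - 2.0838) = -0.0309
  grad(y) = -1.0617, v = y - alpha*grad = 0.2107
  prox(v) = soft_thresh(0.2107, 0.3367) = 0.0
Iteration 4: beta = 0.6, y = 0.0 + 0.6*(0.0 - 0.674) = -0.4044
  grad(y) = -1.8088, v = y - alpha*grad = 0.0071
  prox(v) = soft_thresh(0.0071, 0.3367) = 0.0
f(x_4) = 1*0.0^2 - 1*0.0 + 1.48*|0.0| = 0.0


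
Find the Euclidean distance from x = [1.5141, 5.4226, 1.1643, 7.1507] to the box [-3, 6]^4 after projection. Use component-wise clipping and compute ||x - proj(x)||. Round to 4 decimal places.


Project each component onto [-3, 6].
clip(1.5141) = 1.5141, clip(5.4226) = 5.4226, clip(1.1643) = 1.1643, clip(7.1507) = 6.0
Projection = [1.5141, 5.4226, 1.1643, 6.0]
Squared diffs: [0.0, 0.0, 0.0, 1.3241]
Distance = sqrt(1.3241) = 1.1507


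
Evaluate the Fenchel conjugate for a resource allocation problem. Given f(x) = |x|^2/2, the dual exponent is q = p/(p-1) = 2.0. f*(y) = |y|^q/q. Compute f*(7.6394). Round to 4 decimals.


The conjugate exponent q satisfies 1/p + 1/q = 1.
p = 2, so q = 2/(2 - 1) = 2.0
|y|^q = 7.6394^2.0 = 58.3604
f*(7.6394) = 58.3604 / 2.0 = 29.1802


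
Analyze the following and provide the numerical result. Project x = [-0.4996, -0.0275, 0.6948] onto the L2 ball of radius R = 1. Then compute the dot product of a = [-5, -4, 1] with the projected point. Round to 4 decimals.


Step 1: Compute ||x|| (intermediates to 6 decimals).
||x|| = sqrt((-0.4996)^2 + (-0.0275)^2 + 0.6948^2) = 0.856215
Step 2: Project.
Since ||x|| <= R, proj = x (no scaling needed).
proj(x) = [-0.4996, -0.0275, 0.6948]
Step 3: Dot product.
a^T * proj(x) = -5*(-0.4996) - 4*(-0.0275) + 1*0.6948 = 3.3028


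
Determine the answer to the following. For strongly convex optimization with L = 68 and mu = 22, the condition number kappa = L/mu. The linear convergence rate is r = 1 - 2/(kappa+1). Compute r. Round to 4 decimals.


Step 1: Compute the condition number.
kappa = L/mu = 68/22 = 3.0909
Step 2: Compute the convergence rate.
r = 1 - 2/(kappa + 1) = 1 - 2*mu/(L + mu) = (L - mu)/(L + mu) = 46/90 = 0.5111


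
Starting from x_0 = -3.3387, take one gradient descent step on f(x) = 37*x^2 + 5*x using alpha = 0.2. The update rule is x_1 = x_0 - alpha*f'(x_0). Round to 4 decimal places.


We compute the gradient at x_0 and apply the update.
f'(x) = 74*x + 5
f'(-3.3387) = 74*-3.3387 + 5 = -242.0638
x_1 = -3.3387 - 0.2*-242.0638 = 45.0741


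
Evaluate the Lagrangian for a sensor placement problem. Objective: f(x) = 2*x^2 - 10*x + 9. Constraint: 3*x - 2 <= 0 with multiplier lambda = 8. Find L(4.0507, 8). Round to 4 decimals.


Step 1: Evaluate f(x).
f(4.0507) = 2*4.0507^2 - 10*4.0507 + 9 = 1.3093
Step 2: Evaluate g(x).
g(4.0507) = 3*4.0507 - 2 = 10.1521
Step 3: Compute Lagrangian.
L = 1.3093 + 8*10.1521 = 82.5261


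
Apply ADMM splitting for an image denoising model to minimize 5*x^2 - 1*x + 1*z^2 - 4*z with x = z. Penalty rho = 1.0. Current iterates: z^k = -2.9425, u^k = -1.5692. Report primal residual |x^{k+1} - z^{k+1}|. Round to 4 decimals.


ADMM iteration with rho = 1.0, z^k = -2.9425, u^k = -1.5692
Step 1: x-update.
Minimize 5*x^2 - 1*x + (1.0/2)*(x + 2.9425 - 1.5692)^2
FOC: (2*5 + 1.0)*x = 1 + 1.0*(-2.9425 + 1.5692)
x^{k+1} = -0.0339
Step 2: z-update.
Minimize 1*z^2 - 4*z + (1.0/2)*(-0.0339 - z - 1.5692)^2
FOC: (2*1 + 1.0)*z = 4 + 1.0*(-0.0339 - 1.5692)
z^{k+1} = 0.799
Step 3: u-update.
u^{k+1} = -1.5692 - 0.0339 - 0.799 = -2.4021
Step 4: Primal residual = |-0.0339 - 0.799| = 0.8329


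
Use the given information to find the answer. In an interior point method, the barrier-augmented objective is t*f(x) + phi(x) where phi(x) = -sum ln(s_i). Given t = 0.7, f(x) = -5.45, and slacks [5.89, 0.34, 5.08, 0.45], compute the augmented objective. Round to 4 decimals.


Step 1: Compute log-barrier.
ln values: [1.7733, -1.0788, 1.6253, -0.7985]
phi = -(1.7733 - 1.0788 + 1.6253 - 0.7985) = -1.5212
Step 2: Compute augmented objective.
t*f(x) = 0.7*-5.45 = -3.815
Total = -3.815 - 1.5212 = -5.3362


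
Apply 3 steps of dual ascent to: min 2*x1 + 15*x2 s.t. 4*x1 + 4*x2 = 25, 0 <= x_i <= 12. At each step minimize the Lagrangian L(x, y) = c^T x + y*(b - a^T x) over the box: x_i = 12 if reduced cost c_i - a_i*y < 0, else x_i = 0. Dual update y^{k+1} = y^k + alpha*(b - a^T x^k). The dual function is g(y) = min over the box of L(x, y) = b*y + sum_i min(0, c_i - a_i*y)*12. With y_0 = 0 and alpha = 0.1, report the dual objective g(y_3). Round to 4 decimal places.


Dual ascent for LP: min 2*x1 + 15*x2, 4*x1 + 4*x2 = 25, 0 <= x_i <= 12
Step 1: y^k = 0.0, reduced costs: (2.0, 15.0)
  x^k = (0.0, 0.0), subgradient = b - a^T x = 25.0
  y^{k+1} = 0.0 + 0.1*25.0 = 2.5
Step 2: y^k = 2.5, reduced costs: (-8.0, 5.0)
  x^k = (12.0, 0.0), subgradient = b - a^T x = -23.0
  y^{k+1} = 2.5 + 0.1*-23.0 = 0.2
Step 3: y^k = 0.2, reduced costs: (1.2, 14.2)
  x^k = (0.0, 0.0), subgradient = b - a^T x = 25.0
  y^{k+1} = 0.2 + 0.1*25.0 = 2.7
Dual objective at y_3 = 2.7: reduced costs (-8.8, 4.2), box minimizer x = (12.0, 0.0)
g(y_3) = b*y + (c1 - a1*y)*x1 + (c2 - a2*y)*x2 = 25*2.7 + (-8.8)*12.0 + 4.2*0.0 = 67.5 - 105.6 + 0.0 = -38.1


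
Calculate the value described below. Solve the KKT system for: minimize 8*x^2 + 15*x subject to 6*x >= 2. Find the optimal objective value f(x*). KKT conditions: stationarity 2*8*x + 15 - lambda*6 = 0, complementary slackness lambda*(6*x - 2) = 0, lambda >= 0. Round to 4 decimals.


Step 1: Try lambda = 0 (constraint inactive).
x_unc = -15/(2*8) = -0.9375
Check: 6*-0.9375 = -5.625 < 2 -- violated!
Step 2: Constraint must be active: 6*x = 2
x* = 2/6 = 1/3 = 0.3333 (rounded; the exact value 1/3 is used below)
lambda = (2*8*(1/3) + 15)/6 = 3.3889
Step 3: Compute optimal value.
f(x*) = 8*(1/3)^2 + 15*(1/3) = 5.8889


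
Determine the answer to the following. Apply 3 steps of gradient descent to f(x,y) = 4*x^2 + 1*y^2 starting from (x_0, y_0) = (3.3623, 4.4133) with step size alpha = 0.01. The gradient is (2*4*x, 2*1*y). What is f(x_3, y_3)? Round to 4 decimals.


Gradient descent on f(x,y) = 4*x^2 + 1*y^2.
Starting point: (3.3623, 4.4133), alpha = 0.01
Step 1: grad_x = 2*4*3.3623 = 26.8984, grad_y = 2*1*4.4133 = 8.8266
  x_1 = 3.3623 - 0.01*26.8984 = 3.0933
  y_1 = 4.4133 - 0.01*8.8266 = 4.325
Step 2: grad_x = 2*4*3.0933 = 24.7465, grad_y = 2*1*4.325 = 8.6501
  x_2 = 3.0933 - 0.01*24.7465 = 2.8459
  y_2 = 4.325 - 0.01*8.6501 = 4.2385
Step 3: grad_x = 2*4*2.8459 = 22.7668, grad_y = 2*1*4.2385 = 8.4771
  x_3 = 2.8459 - 0.01*22.7668 = 2.6182
  y_3 = 4.2385 - 0.01*8.4771 = 4.1538
f(2.6182, 4.1538) = 4*2.6182^2 + 1*4.1538^2 = 44.6733


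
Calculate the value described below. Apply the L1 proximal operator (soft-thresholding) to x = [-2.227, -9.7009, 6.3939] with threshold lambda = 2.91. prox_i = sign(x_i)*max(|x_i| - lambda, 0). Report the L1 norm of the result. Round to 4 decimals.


Soft-thresholding with lambda = 2.91:
prox(-2.227) = sign(-2.227)*max(|-2.227| - 2.91, 0) = 0.0
prox(-9.7009) = sign(-9.7009)*max(|-9.7009| - 2.91, 0) = -6.7909
prox(6.3939) = sign(6.3939)*max(|6.3939| - 2.91, 0) = 3.4839
prox(x) = [0.0, -6.7909, 3.4839]
||prox(x)||_1 = 0.0 + 6.7909 + 3.4839 = 10.2748


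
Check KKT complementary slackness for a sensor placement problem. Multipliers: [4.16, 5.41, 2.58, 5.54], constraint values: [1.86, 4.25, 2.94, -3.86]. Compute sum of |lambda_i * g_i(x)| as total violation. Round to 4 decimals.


KKT complementary slackness check:
lambda_1 * g_1 = 4.16 * 1.86 = 7.7376
lambda_2 * g_2 = 5.41 * 4.25 = 22.9925
lambda_3 * g_3 = 2.58 * 2.94 = 7.5852
lambda_4 * g_4 = 5.54 * -3.86 = -21.3844
Total violation = 7.7376 + 22.9925 + 7.5852 + 21.3844 = 59.6997


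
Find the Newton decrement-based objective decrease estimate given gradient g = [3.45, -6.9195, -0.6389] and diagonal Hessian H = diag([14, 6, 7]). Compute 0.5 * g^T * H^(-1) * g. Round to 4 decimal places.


Step 1: H is diagonal, so H^(-1) * g = [0.2464, -1.1533, -0.0913].
Step 2: g^T H^(-1) g = sum_i g_i^2 / H_ii
  = (3.45)^2/14 + (-6.9195)^2/6 + (-0.6389)^2/7
  = 0.8502 + 7.9799 + 0.0583 = 8.8884
Step 3: Objective decrease = 0.5 * g^T H^(-1) g = 4.4442


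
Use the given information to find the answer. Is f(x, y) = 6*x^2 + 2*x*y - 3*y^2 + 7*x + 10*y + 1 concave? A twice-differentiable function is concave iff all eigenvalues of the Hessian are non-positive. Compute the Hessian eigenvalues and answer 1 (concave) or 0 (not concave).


The Hessian of f(x,y) = 6*x^2 + 2*x*y - 3*y^2 + 7*x + 10*y + 1 is:
H = [[12, 2], [2, -6]]
Trace = 12 - 6 = 6
Determinant = 12*-6 - (2)^2 = -76
Discriminant = (6)^2 - 4*-76 = 340.0
Eigenvalues: lambda_1 = -6.2195, lambda_2 = 12.2195
The function is not concave.

0


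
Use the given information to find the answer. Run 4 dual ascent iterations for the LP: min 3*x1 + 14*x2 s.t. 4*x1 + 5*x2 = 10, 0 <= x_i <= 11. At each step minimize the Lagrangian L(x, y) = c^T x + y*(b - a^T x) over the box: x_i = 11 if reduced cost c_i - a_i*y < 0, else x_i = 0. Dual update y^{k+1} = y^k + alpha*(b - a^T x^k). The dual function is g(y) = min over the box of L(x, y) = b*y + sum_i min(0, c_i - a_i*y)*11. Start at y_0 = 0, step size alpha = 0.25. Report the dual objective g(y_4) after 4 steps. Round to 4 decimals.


Dual ascent for LP: min 3*x1 + 14*x2, 4*x1 + 5*x2 = 10, 0 <= x_i <= 11
Step 1: y^k = 0.0, reduced costs: (3.0, 14.0)
  x^k = (0.0, 0.0), subgradient = b - a^T x = 10.0
  y^{k+1} = 0.0 + 0.25*10.0 = 2.5
Step 2: y^k = 2.5, reduced costs: (-7.0, 1.5)
  x^k = (11.0, 0.0), subgradient = b - a^T x = -34.0
  y^{k+1} = 2.5 + 0.25*-34.0 = -6.0
Step 3: y^k = -6.0, reduced costs: (27.0, 44.0)
  x^k = (0.0, 0.0), subgradient = b - a^T x = 10.0
  y^{k+1} = -6.0 + 0.25*10.0 = -3.5
Step 4: y^k = -3.5, reduced costs: (17.0, 31.5)
  x^k = (0.0, 0.0), subgradient = b - a^T x = 10.0
  y^{k+1} = -3.5 + 0.25*10.0 = -1.0
Dual objective at y_4 = -1.0: reduced costs (7.0, 19.0), box minimizer x = (0.0, 0.0)
g(y_4) = b*y + (c1 - a1*y)*x1 + (c2 - a2*y)*x2 = 10*(-1.0) + 7.0*0.0 + 19.0*0.0 = -10.0 + 0.0 + 0.0 = -10.0


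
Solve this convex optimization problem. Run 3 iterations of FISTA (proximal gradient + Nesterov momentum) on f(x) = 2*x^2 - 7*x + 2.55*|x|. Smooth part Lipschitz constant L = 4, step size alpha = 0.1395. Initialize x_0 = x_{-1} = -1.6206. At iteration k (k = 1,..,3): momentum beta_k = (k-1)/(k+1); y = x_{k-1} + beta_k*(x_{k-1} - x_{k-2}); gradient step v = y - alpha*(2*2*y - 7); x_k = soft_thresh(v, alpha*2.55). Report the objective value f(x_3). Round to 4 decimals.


FISTA on f(x) = 2*x^2 - 7*x + 2.55*|x|
L = 4, alpha = 0.1395
Iteration 1: beta = 0.0, y = -1.6206 + 0.0*(-1.6206 + 1.6206) = -1.6206
  grad(y) = -13.4824, v = y - alpha*grad = 0.2602
  prox(v) = soft_thresh(0.2602, 0.3557) = 0.0
Iteration 2: beta = 0.3333, y = 0.0 + 0.3333*(0.0 + 1.6206) = 0.5402
  grad(y) = -4.8392, v = y - alpha*grad = 1.2153
  prox(v) = soft_thresh(1.2153, 0.3557) = 0.8595
Iteration 3: beta = 0.5, y = 0.8595 + 0.5*(0.8595 - 0.0) = 1.2893
  grad(y) = -1.8427, v = y - alpha*grad = 1.5464
  prox(v) = soft_thresh(1.5464, 0.3557) = 1.1907
f(x_3) = 2*1.1907^2 - 7*1.1907 + 2.55*|1.1907| = -2.4631


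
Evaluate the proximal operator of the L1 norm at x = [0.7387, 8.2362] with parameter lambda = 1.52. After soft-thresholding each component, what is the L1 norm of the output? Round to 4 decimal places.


Soft-thresholding with lambda = 1.52:
prox(0.7387) = sign(0.7387)*max(|0.7387| - 1.52, 0) = 0.0
prox(8.2362) = sign(8.2362)*max(|8.2362| - 1.52, 0) = 6.7162
prox(x) = [0.0, 6.7162]
||prox(x)||_1 = 0.0 + 6.7162 = 6.7162


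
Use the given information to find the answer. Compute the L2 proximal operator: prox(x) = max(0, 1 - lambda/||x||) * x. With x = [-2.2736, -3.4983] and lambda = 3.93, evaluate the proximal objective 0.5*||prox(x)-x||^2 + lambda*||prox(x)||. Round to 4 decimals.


Step 1: Compute ||x||.
||x|| = 4.1722
Step 2: Compute scaling factor.
scale = max(0, 1 - 3.93/4.1722) = 0.0581
Step 3: prox(x) = [-0.132, -0.2031]
||prox(x)|| = 0.2422
Step 4: Proximal objective.
0.5*||prox-x||^2 = 7.7225
lambda*||prox|| = 0.9518
Total = 8.6743


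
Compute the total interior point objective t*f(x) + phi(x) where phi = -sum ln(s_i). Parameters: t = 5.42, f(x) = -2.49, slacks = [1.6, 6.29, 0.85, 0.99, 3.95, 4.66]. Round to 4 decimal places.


Step 1: Compute log-barrier.
ln values: [0.47, 1.839, -0.1625, -0.0101, 1.3737, 1.539]
phi = -(0.47 + 1.839 - 0.1625 - 0.0101 + 1.3737 + 1.539) = -5.0491
Step 2: Compute augmented objective.
t*f(x) = 5.42*-2.49 = -13.4958
Total = -13.4958 - 5.0491 = -18.5449


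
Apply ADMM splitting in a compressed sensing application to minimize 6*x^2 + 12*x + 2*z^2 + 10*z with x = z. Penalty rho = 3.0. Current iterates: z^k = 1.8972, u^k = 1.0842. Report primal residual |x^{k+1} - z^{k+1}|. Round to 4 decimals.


ADMM iteration with rho = 3.0, z^k = 1.8972, u^k = 1.0842
Step 1: x-update.
Minimize 6*x^2 + 12*x + (3.0/2)*(x - 1.8972 + 1.0842)^2
FOC: (2*6 + 3.0)*x = -12 + 3.0*(1.8972 - 1.0842)
x^{k+1} = -0.6374
Step 2: z-update.
Minimize 2*z^2 + 10*z + (3.0/2)*(-0.6374 - z + 1.0842)^2
FOC: (2*2 + 3.0)*z = -10 + 3.0*(-0.6374 + 1.0842)
z^{k+1} = -1.2371
Step 3: u-update.
u^{k+1} = 1.0842 - 0.6374 + 1.2371 = 1.6839
Step 4: Primal residual = |-0.6374 + 1.2371| = 0.5997


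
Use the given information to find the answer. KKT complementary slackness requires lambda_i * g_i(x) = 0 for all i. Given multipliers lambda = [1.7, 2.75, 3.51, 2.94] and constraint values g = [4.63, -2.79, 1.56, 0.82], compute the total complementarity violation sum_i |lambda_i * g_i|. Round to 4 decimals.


KKT complementary slackness check:
lambda_1 * g_1 = 1.7 * 4.63 = 7.871
lambda_2 * g_2 = 2.75 * -2.79 = -7.6725
lambda_3 * g_3 = 3.51 * 1.56 = 5.4756
lambda_4 * g_4 = 2.94 * 0.82 = 2.4108
Total violation = 7.871 + 7.6725 + 5.4756 + 2.4108 = 23.4299


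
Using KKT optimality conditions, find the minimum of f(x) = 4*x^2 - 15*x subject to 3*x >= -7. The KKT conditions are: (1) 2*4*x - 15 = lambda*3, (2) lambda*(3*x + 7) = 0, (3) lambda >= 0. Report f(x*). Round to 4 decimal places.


Step 1: Try lambda = 0 (constraint inactive).
Stationarity: 2*4*x - 15 = 0
x* = 15/(2*4) = 1.875
Check constraint: 3*1.875 = 5.625 >= -7 -- satisfied.
Step 2: Compute optimal value.
f(x*) = 4*1.875^2 - 15*1.875 = -14.0625


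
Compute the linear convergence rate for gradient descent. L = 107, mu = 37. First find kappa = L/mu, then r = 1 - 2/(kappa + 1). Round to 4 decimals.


Step 1: Compute the condition number.
kappa = L/mu = 107/37 = 2.8919
Step 2: Compute the convergence rate.
r = 1 - 2/(kappa + 1) = 1 - 2*mu/(L + mu) = (L - mu)/(L + mu) = 70/144 = 0.4861


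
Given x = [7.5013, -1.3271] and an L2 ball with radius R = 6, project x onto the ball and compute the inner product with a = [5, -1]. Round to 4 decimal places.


Step 1: Compute ||x|| (intermediates to 6 decimals).
||x|| = sqrt(7.5013^2 + (-1.3271)^2) = 7.617788
Step 2: Project.
Since ||x|| > R, scale = R/||x|| = 6/7.617788 = 0.78763, proj(x) = scale * x
proj(x) = [5.908249, -1.045264]
Step 3: Dot product.
a^T * proj(x) = 5*5.908249 - 1*(-1.045264) = 30.5865


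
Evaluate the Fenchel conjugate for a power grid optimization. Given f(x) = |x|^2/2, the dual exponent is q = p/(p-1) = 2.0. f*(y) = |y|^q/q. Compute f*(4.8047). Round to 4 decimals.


The conjugate exponent q satisfies 1/p + 1/q = 1.
p = 2, so q = 2/(2 - 1) = 2.0
|y|^q = 4.8047^2.0 = 23.0851
f*(4.8047) = 23.0851 / 2.0 = 11.5426


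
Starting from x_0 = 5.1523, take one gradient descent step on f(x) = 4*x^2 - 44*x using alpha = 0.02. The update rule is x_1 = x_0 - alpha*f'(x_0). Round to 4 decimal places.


We compute the gradient at x_0 and apply the update.
f'(x) = 8*x - 44
f'(5.1523) = 8*5.1523 - 44 = -2.7816
x_1 = 5.1523 - 0.02*-2.7816 = 5.2079


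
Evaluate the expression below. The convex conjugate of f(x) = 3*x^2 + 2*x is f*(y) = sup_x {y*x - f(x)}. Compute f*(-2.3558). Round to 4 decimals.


f*(y) = sup_x {y*x - a*x^2 - b*x} = sup_x {(y-b)*x - a*x^2}
FOC: (y - b) - 2a*x = 0 => x* = (y - b)/(2a)
x* = (-2.3558 - 2)/(2*3) = -0.726
f*(-2.3558) = (y-b)^2/(4a) = (-2.3558 - 2)^2/(4*3)
= 18.973/12 = 1.5811


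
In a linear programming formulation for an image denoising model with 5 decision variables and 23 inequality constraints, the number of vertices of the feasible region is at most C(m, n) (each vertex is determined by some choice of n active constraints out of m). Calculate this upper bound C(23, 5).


Each vertex corresponds to some choice of n active constraints out of m, so the number of vertices is at most C(m, n) = m! / (n!(m-n)!).
m = 23, n = 5
Numerator: 23 * 22 * 21 * 20 * 19
Denominator: 5! = 120
C(23, 5) = 33649


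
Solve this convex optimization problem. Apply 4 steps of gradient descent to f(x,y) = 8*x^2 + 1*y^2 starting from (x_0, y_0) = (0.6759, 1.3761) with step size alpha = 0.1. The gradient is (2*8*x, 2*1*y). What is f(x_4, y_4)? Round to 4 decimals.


Gradient descent on f(x,y) = 8*x^2 + 1*y^2.
Starting point: (0.6759, 1.3761), alpha = 0.1
Step 1: grad_x = 2*8*0.6759 = 10.8144, grad_y = 2*1*1.3761 = 2.7522
  x_1 = 0.6759 - 0.1*10.8144 = -0.4055
  y_1 = 1.3761 - 0.1*2.7522 = 1.1009
Step 2: grad_x = 2*8*-0.4055 = -6.4886, grad_y = 2*1*1.1009 = 2.2018
  x_2 = -0.4055 - 0.1*-6.4886 = 0.2433
  y_2 = 1.1009 - 0.1*2.2018 = 0.8807
Step 3: grad_x = 2*8*0.2433 = 3.8932, grad_y = 2*1*0.8807 = 1.7614
  x_3 = 0.2433 - 0.1*3.8932 = -0.146
  y_3 = 0.8807 - 0.1*1.7614 = 0.7046
Step 4: grad_x = 2*8*-0.146 = -2.3359, grad_y = 2*1*0.7046 = 1.4091
  x_4 = -0.146 - 0.1*-2.3359 = 0.0876
  y_4 = 0.7046 - 0.1*1.4091 = 0.5637
f(0.0876, 0.5637) = 8*0.0876^2 + 1*0.5637^2 = 0.3791


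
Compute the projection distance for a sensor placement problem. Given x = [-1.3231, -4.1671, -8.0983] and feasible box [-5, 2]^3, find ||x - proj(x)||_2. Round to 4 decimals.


Project each component onto [-5, 2].
clip(-1.3231) = -1.3231, clip(-4.1671) = -4.1671, clip(-8.0983) = -5.0
Projection = [-1.3231, -4.1671, -5.0]
Squared diffs: [0.0, 0.0, 9.5995]
Distance = sqrt(9.5995) = 3.0983


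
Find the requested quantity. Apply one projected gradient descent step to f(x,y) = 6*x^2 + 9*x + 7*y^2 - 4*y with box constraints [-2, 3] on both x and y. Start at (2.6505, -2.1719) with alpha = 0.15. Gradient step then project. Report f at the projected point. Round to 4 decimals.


Step 1: Compute gradient at (2.6505, -2.1719).
grad_x = 2*6*2.6505 + 9 = 40.806
grad_y = 2*7*-2.1719 - 4 = -34.4066
Step 2: Gradient step.
x_raw = 2.6505 - 0.15*40.806 = -3.4704
y_raw = -2.1719 - 0.15*-34.4066 = 2.9891
Step 3: Project onto [-2, 3].
x_proj = clip(-3.4704) = -2.0
y_proj = clip(2.9891) = 2.9891
Step 4: Evaluate f.
f(-2.0, 2.9891) = 56.5863


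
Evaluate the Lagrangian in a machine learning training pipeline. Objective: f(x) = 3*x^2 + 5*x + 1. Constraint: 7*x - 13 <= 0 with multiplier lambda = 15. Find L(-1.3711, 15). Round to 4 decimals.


Step 1: Evaluate f(x).
f(-1.3711) = 3*(-1.3711)^2 + 5*(-1.3711) + 1 = -0.2158
Step 2: Evaluate g(x).
g(-1.3711) = 7*-1.3711 - 13 = -22.5977
Step 3: Compute Lagrangian.
L = -0.2158 + 15*-22.5977 = -339.1813


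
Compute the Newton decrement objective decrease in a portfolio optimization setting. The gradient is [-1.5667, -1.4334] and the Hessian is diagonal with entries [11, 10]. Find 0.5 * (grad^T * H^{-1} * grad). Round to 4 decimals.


Step 1: H is diagonal, so H^(-1) * g = [-0.1424, -0.1433].
Step 2: g^T H^(-1) g = sum_i g_i^2 / H_ii
  = (-1.5667)^2/11 + (-1.4334)^2/10
  = 0.2231 + 0.2055 = 0.4286
Step 3: Objective decrease = 0.5 * g^T H^(-1) g = 0.2143


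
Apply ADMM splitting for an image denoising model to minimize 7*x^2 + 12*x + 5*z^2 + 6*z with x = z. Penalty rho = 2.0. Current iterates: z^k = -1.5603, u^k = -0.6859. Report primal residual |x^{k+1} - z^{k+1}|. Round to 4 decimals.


ADMM iteration with rho = 2.0, z^k = -1.5603, u^k = -0.6859
Step 1: x-update.
Minimize 7*x^2 + 12*x + (2.0/2)*(x + 1.5603 - 0.6859)^2
FOC: (2*7 + 2.0)*x = -12 + 2.0*(-1.5603 + 0.6859)
x^{k+1} = -0.8593
Step 2: z-update.
Minimize 5*z^2 + 6*z + (2.0/2)*(-0.8593 - z - 0.6859)^2
FOC: (2*5 + 2.0)*z = -6 + 2.0*(-0.8593 - 0.6859)
z^{k+1} = -0.7575
Step 3: u-update.
u^{k+1} = -0.6859 - 0.8593 + 0.7575 = -0.7877
Step 4: Primal residual = |-0.8593 + 0.7575| = 0.1018


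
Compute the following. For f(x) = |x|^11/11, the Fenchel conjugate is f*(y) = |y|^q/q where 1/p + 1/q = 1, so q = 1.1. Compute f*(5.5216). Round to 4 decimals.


The conjugate exponent q satisfies 1/p + 1/q = 1.
p = 11, so q = 11/(11 - 1) = 1.1
|y|^q = 5.5216^1.1 = 6.5505
f*(5.5216) = 6.5505 / 1.1 = 5.955


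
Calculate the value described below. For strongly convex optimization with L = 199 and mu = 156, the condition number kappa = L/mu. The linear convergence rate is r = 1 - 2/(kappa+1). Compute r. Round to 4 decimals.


Step 1: Compute the condition number.
kappa = L/mu = 199/156 = 1.2756
Step 2: Compute the convergence rate.
r = 1 - 2/(kappa + 1) = 1 - 2*mu/(L + mu) = (L - mu)/(L + mu) = 43/355 = 0.1211


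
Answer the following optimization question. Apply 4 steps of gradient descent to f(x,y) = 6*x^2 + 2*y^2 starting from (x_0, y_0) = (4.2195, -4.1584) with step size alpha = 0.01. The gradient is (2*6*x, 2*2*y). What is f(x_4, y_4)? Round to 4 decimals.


Gradient descent on f(x,y) = 6*x^2 + 2*y^2.
Starting point: (4.2195, -4.1584), alpha = 0.01
Step 1: grad_x = 2*6*4.2195 = 50.634, grad_y = 2*2*-4.1584 = -16.6336
  x_1 = 4.2195 - 0.01*50.634 = 3.7132
  y_1 = -4.1584 - 0.01*-16.6336 = -3.9921
Step 2: grad_x = 2*6*3.7132 = 44.5579, grad_y = 2*2*-3.9921 = -15.9683
  x_2 = 3.7132 - 0.01*44.5579 = 3.2676
  y_2 = -3.9921 - 0.01*-15.9683 = -3.8324
Step 3: grad_x = 2*6*3.2676 = 39.211, grad_y = 2*2*-3.8324 = -15.3295
  x_3 = 3.2676 - 0.01*39.211 = 2.8755
  y_3 = -3.8324 - 0.01*-15.3295 = -3.6791
Step 4: grad_x = 2*6*2.8755 = 34.5057, grad_y = 2*2*-3.6791 = -14.7163
  x_4 = 2.8755 - 0.01*34.5057 = 2.5304
  y_4 = -3.6791 - 0.01*-14.7163 = -3.5319
f(2.5304, -3.5319) = 6*2.5304^2 + 2*(-3.5319)^2 = 63.3669
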